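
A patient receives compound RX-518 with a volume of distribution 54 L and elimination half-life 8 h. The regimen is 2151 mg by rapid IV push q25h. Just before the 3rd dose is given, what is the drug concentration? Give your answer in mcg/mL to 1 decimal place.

5.1 mcg/mL

f = (1/2)^(τ/t½) = (1/2)^(25/8) ≈ 0.1146.
C₀ = D/Vd = 2151/54 ≈ 39.833 mcg/mL.
Before the 3rd dose, 2 doses have been given. Superposition: Cmin = C₀·(f + f²).
≈ 39.833 × (0.1146 + 0.0131) ≈ 39.833 × 0.1277 ≈ 5.087 mcg/mL.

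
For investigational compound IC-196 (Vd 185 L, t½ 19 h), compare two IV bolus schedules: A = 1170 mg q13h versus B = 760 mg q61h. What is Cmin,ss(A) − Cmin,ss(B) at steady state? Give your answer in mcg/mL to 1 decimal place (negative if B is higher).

9.9 mcg/mL

Regimen A: f = (1/2)^(13/19) ≈ 0.6223; Cmin,ss = (1170/185)·f/(1−f) ≈ 10.420 mcg/mL.
Regimen B: f = (1/2)^(61/19) ≈ 0.1080; Cmin,ss = (760/185)·f/(1−f) ≈ 0.497 mcg/mL.
Difference ≈ 10.420 − 0.497 ≈ 9.923 mcg/mL.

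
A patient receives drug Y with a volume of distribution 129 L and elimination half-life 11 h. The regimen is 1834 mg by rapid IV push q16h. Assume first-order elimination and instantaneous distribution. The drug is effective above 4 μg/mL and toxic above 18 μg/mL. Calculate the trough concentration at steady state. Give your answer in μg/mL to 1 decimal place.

τ/t½ = 16/11 ≈ 1.4545, so fraction remaining f = (1/2)^(16/11) ≈ 0.3649.
Single-dose peak C₀ = D/Vd = 1834/129 ≈ 14.217 μg/mL.
Steady-state trough Cmin,ss = C₀·f/(1−f) ≈ 14.217 × 0.3649/0.6351 ≈ 8.168 μg/mL.
Trough 8.2 μg/mL vs MEC 4 μg/mL: adequate.

8.2 μg/mL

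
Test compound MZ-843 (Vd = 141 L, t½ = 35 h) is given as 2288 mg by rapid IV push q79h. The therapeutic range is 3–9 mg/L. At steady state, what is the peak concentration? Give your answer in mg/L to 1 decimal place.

20.5 mg/L

Over one 79-h interval, 79/35 ≈ 2.2571 half-lives elapse, leaving f ≈ 0.2092 of each dose.
At steady state, accumulation factor R = 1/(1 − e^(−kτ)) ≈ 1.2645.
Single-dose peak C₀ = D/Vd = 2288/141 ≈ 16.227 mg/L.
Steady-state peak Cmax,ss = C₀·R ≈ 16.227 × 1.2645 ≈ 20.519 mg/L.
Peak 20.5 mg/L vs MTC 9 mg/L: exceeds toxic threshold.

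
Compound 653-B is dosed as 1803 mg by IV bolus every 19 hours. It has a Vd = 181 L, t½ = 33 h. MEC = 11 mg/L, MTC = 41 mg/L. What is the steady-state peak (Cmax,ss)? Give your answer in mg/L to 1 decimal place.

30.3 mg/L

Over one 19-h interval, 19/33 ≈ 0.57576 half-lives elapse, leaving f ≈ 0.6709 of each dose.
At steady state, accumulation factor R = 1/(1 − e^(−kτ)) ≈ 3.0386.
Each bolus raises the concentration by D/Vd = 1803/181 ≈ 9.961 mg/L.
Cmax,ss = C₀/(1 − f) ≈ 9.961/0.3291 ≈ 30.267 mg/L.
Peak 30.3 mg/L vs MTC 41 mg/L: below toxic threshold.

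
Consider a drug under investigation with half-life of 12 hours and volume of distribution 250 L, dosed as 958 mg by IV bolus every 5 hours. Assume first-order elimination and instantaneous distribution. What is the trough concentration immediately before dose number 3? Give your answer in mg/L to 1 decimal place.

f = (1/2)^(τ/t½) = (1/2)^(5/12) ≈ 0.7492.
C₀ = D/Vd = 958/250 ≈ 3.832 mg/L.
Before the 3rd dose, 2 doses have been given. Superposition: Cmin = C₀·(f + f²).
≈ 3.832 × (0.7492 + 0.5613) ≈ 3.832 × 1.3105 ≈ 5.022 mg/L.

5.0 mg/L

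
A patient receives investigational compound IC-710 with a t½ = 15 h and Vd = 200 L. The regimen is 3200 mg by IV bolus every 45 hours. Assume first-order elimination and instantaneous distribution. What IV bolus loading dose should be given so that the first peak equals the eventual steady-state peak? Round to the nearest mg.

f = (1/2)^(45/15) ≈ 0.125000; accumulation ratio R = 1/(1−f) ≈ 1.14286.
Loading dose to hit Cmax,ss on first dose: D_load = D_maint·R ≈ 3200 × 1.14286 ≈ 3657.15 mg.

3657 mg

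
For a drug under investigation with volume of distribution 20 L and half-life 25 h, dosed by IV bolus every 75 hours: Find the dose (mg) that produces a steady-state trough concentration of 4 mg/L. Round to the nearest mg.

τ/t½ = 75/25 ≈ 3, so f = (1/2)^(75/25) ≈ 0.125000.
Cmin,ss = (D/Vd)·f/(1−f), so D = Cmin,ss·Vd·(1−f)/f.
D = 4 × 20 × (1−f)/f ≈ 4 × 20 × 7.00000 ≈ 560.00 mg.

560 mg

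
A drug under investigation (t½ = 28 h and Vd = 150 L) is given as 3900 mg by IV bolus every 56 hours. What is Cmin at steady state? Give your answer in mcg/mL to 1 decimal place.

8.7 mcg/mL

τ = 56 h = 2 half-lives, so f = (1/2)^2 = 0.25.
Accumulation ratio R = 1/(1 − f) = 1/0.75 = 4/3.
Single-dose peak C₀ = D/Vd = 3900/150 = 26 mcg/mL.
Steady-state peak Cmax,ss = C₀·R = 26 × 4/3 ≈ 34.667 mcg/mL.
Steady-state trough Cmin,ss = Cmax,ss·f ≈ 34.667 × 0.25 ≈ 8.667 mcg/mL.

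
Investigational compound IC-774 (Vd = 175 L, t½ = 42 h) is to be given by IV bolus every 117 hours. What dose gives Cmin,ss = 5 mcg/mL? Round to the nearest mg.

τ/t½ = 117/42 ≈ 2.7857, so f = (1/2)^(117/42) ≈ 0.145016.
Cmin,ss = (D/Vd)·f/(1−f), so D = Cmin,ss·Vd·(1−f)/f.
D = 5 × 175 × (1−f)/f ≈ 5 × 175 × 5.89579 ≈ 5158.82 mg.

5159 mg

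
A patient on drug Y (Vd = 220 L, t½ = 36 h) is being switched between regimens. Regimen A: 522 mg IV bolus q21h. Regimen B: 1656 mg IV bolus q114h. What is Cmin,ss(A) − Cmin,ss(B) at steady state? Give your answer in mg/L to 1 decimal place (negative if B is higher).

Regimen A: f = (1/2)^(21/36) ≈ 0.6674; Cmin,ss = (522/220)·f/(1−f) ≈ 4.761 mg/L.
Regimen B: f = (1/2)^(114/36) ≈ 0.1114; Cmin,ss = (1656/220)·f/(1−f) ≈ 0.944 mg/L.
Difference ≈ 4.761 − 0.944 ≈ 3.817 mg/L.

3.8 mg/L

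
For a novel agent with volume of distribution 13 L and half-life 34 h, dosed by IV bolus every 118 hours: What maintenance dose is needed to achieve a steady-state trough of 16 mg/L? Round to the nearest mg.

2098 mg

τ/t½ = 118/34 ≈ 3.4706, so f = (1/2)^(118/34) ≈ 0.090209.
Cmin,ss = (D/Vd)·f/(1−f), so D = Cmin,ss·Vd·(1−f)/f.
D = 16 × 13 × (1−f)/f ≈ 16 × 13 × 10.08537 ≈ 2097.76 mg.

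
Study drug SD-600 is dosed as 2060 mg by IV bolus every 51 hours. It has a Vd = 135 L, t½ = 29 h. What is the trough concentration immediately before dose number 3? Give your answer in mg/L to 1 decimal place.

f = (1/2)^(τ/t½) = (1/2)^(51/29) ≈ 0.2955.
C₀ = D/Vd = 2060/135 ≈ 15.259 mg/L.
Before the 3rd dose, 2 doses have been given. Superposition: Cmin = C₀·(f + f²).
≈ 15.259 × (0.2955 + 0.0873) ≈ 15.259 × 0.3828 ≈ 5.841 mg/L.

5.8 mg/L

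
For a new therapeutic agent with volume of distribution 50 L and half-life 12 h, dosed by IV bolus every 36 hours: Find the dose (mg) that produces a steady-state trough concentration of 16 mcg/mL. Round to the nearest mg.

τ/t½ = 36/12 ≈ 3, so f = (1/2)^(36/12) ≈ 0.125000.
Cmin,ss = (D/Vd)·f/(1−f), so D = Cmin,ss·Vd·(1−f)/f.
D = 16 × 50 × (1−f)/f ≈ 16 × 50 × 7.00000 ≈ 5600.00 mg.

5600 mg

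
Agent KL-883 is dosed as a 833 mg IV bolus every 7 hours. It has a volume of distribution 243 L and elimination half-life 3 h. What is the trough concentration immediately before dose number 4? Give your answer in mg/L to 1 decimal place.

0.8 mg/L

f = (1/2)^(τ/t½) = (1/2)^(7/3) ≈ 0.1984.
C₀ = D/Vd = 833/243 ≈ 3.428 mg/L.
Before the 4th dose, 3 doses have been given. Superposition: Cmin = C₀·(f + f² + … + f^3).
≈ 3.428 × (0.1984 + 0.0394 + 0.0078) ≈ 3.428 × 0.2456 ≈ 0.842 mg/L.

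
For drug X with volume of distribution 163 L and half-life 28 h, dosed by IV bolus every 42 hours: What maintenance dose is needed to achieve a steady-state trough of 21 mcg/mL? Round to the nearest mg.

τ/t½ = 42/28 ≈ 1.5, so f = (1/2)^(42/28) ≈ 0.353553.
Cmin,ss = (D/Vd)·f/(1−f), so D = Cmin,ss·Vd·(1−f)/f.
D = 21 × 163 × (1−f)/f ≈ 21 × 163 × 1.82843 ≈ 6258.72 mg.

6259 mg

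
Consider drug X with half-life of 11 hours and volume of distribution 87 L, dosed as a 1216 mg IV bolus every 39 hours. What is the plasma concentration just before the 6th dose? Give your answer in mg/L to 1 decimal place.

1.3 mg/L

f = (1/2)^(τ/t½) = (1/2)^(39/11) ≈ 0.0856.
C₀ = D/Vd = 1216/87 ≈ 13.977 mg/L.
Before the 6th dose, 5 doses have been given. Superposition: Cmin = C₀·(f + f² + … + f^5).
≈ 13.977 × (0.0856 + 0.0073 + 0.0006 + 0.0001 + 0.0000) ≈ 13.977 × 0.0936 ≈ 1.308 mg/L.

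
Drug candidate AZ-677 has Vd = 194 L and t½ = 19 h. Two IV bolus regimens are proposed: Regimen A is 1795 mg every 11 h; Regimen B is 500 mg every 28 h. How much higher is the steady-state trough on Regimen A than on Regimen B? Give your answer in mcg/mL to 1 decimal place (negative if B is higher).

17.3 mcg/mL

Regimen A: f = (1/2)^(11/19) ≈ 0.6695; Cmin,ss = (1795/194)·f/(1−f) ≈ 18.743 mcg/mL.
Regimen B: f = (1/2)^(28/19) ≈ 0.3601; Cmin,ss = (500/194)·f/(1−f) ≈ 1.450 mcg/mL.
Difference ≈ 18.743 − 1.450 ≈ 17.293 mcg/mL.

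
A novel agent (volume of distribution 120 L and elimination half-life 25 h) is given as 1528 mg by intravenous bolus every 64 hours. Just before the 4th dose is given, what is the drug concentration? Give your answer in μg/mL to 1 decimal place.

f = (1/2)^(τ/t½) = (1/2)^(64/25) ≈ 0.1696.
C₀ = D/Vd = 1528/120 ≈ 12.733 μg/mL.
Before the 4th dose, 3 doses have been given. Superposition: Cmin = C₀·(f + f² + … + f^3).
≈ 12.733 × (0.1696 + 0.0288 + 0.0049) ≈ 12.733 × 0.2033 ≈ 2.589 μg/mL.

2.6 μg/mL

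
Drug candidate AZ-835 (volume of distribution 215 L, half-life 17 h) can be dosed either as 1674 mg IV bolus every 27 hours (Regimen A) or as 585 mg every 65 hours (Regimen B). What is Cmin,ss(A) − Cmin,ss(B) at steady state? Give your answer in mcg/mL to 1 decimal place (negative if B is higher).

3.7 mcg/mL

Regimen A: f = (1/2)^(27/17) ≈ 0.3326; Cmin,ss = (1674/215)·f/(1−f) ≈ 3.880 mcg/mL.
Regimen B: f = (1/2)^(65/17) ≈ 0.0706; Cmin,ss = (585/215)·f/(1−f) ≈ 0.207 mcg/mL.
Difference ≈ 3.880 − 0.207 ≈ 3.673 mcg/mL.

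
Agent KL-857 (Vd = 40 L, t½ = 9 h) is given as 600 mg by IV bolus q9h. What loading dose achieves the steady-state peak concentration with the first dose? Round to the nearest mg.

1200 mg

f = (1/2)^(9/9) ≈ 0.500000; accumulation ratio R = 1/(1−f) ≈ 2.00000.
Loading dose to hit Cmax,ss on first dose: D_load = D_maint·R ≈ 600 × 2.00000 ≈ 1200.00 mg.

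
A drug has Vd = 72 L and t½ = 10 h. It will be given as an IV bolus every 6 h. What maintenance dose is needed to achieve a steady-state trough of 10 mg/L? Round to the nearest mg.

371 mg

τ/t½ = 6/10 ≈ 0.6, so f = (1/2)^(6/10) ≈ 0.659754.
Cmin,ss = (D/Vd)·f/(1−f), so D = Cmin,ss·Vd·(1−f)/f.
D = 10 × 72 × (1−f)/f ≈ 10 × 72 × 0.51572 ≈ 371.32 mg.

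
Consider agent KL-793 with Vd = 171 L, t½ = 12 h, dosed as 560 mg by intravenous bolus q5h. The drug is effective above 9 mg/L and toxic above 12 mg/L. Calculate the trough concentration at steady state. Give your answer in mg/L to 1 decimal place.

9.8 mg/L

τ/t½ = 5/12 ≈ 0.41667, so fraction remaining f = (1/2)^(5/12) ≈ 0.7492.
Accumulation ratio R = 1/(1 − f) ≈ 1/0.2508 ≈ 3.9872.
Each bolus raises the concentration by D/Vd = 560/171 ≈ 3.275 mg/L.
Steady-state peak Cmax,ss = C₀·R ≈ 3.275 × 3.9872 ≈ 13.058 mg/L.
Steady-state trough Cmin,ss = Cmax,ss·f ≈ 13.058 × 0.7492 ≈ 9.783 mg/L.
Trough 9.8 mg/L vs MEC 9 mg/L: adequate.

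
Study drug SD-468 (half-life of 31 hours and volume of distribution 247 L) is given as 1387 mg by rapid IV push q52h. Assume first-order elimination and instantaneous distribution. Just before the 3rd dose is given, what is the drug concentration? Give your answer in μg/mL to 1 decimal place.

f = (1/2)^(τ/t½) = (1/2)^(52/31) ≈ 0.3126.
C₀ = D/Vd = 1387/247 ≈ 5.615 μg/mL.
Before the 3rd dose, 2 doses have been given. Superposition: Cmin = C₀·(f + f²).
≈ 5.615 × (0.3126 + 0.0977) ≈ 5.615 × 0.4103 ≈ 2.304 μg/mL.

2.3 μg/mL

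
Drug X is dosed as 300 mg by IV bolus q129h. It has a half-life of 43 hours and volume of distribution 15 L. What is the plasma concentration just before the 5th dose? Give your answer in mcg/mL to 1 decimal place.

f = (1/2)^(τ/t½) = (1/2)^(129/43) ≈ 0.1250.
C₀ = D/Vd = 300/15 ≈ 20.000 mcg/mL.
Before the 5th dose, 4 doses have been given. Superposition: Cmin = C₀·(f + f² + … + f^4).
≈ 20.000 × (0.1250 + 0.0156 + 0.0020 + 0.0002) ≈ 20.000 × 0.1428 ≈ 2.856 mcg/mL.

2.9 mcg/mL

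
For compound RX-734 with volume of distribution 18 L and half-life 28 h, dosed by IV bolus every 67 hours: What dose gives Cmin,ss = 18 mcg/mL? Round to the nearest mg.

τ/t½ = 67/28 ≈ 2.3929, so f = (1/2)^(67/28) ≈ 0.190405.
Cmin,ss = (D/Vd)·f/(1−f), so D = Cmin,ss·Vd·(1−f)/f.
D = 18 × 18 × (1−f)/f ≈ 18 × 18 × 4.25196 ≈ 1377.64 mg.

1378 mg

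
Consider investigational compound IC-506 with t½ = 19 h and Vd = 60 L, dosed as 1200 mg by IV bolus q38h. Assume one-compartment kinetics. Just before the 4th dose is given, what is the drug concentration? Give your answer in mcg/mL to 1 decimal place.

6.6 mcg/mL

f = (1/2)^(τ/t½) = (1/2)^(38/19) ≈ 0.2500.
C₀ = D/Vd = 1200/60 ≈ 20.000 mcg/mL.
Before the 4th dose, 3 doses have been given. Superposition: Cmin = C₀·(f + f² + … + f^3).
≈ 20.000 × (0.2500 + 0.0625 + 0.0156) ≈ 20.000 × 0.3281 ≈ 6.562 mcg/mL.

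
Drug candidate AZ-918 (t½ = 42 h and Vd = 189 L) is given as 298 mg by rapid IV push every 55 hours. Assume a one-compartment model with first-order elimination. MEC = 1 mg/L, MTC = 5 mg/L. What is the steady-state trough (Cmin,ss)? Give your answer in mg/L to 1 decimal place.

Over one 55-h interval, 55/42 ≈ 1.3095 half-lives elapse, leaving f ≈ 0.4035 of each dose.
At steady state, accumulation factor R = 1/(1 − e^(−kτ)) ≈ 1.6764.
Each bolus raises the concentration by D/Vd = 298/189 ≈ 1.577 mg/L.
Cmax,ss = C₀/(1 − f) ≈ 1.577/0.5965 ≈ 2.644 mg/L.
One interval later, Cmin,ss = Cmax,ss·e^(−kτ) ≈ 2.644 × 0.4035 ≈ 1.067 mg/L.
Trough 1.1 mg/L vs MEC 1 mg/L: adequate.

1.1 mg/L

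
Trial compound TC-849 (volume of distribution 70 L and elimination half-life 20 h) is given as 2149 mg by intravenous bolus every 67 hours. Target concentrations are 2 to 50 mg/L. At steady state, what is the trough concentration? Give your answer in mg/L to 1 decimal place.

3.3 mg/L

k = ln2/t½ = ln2/20 ≈ 0.034657 h⁻¹; fraction remaining f = e^(−kτ) = e^(−0.034657×67) ≈ 0.0981.
At steady state, accumulation factor R = 1/(1 − e^(−kτ)) ≈ 1.1088.
Each bolus raises the concentration by D/Vd = 2149/70 ≈ 30.700 mg/L.
Steady-state peak Cmax,ss = C₀·R ≈ 30.700 × 1.1088 ≈ 34.040 mg/L.
Steady-state trough Cmin,ss = Cmax,ss·f ≈ 34.040 × 0.0981 ≈ 3.339 mg/L.
Trough 3.3 mg/L vs MEC 2 mg/L: adequate.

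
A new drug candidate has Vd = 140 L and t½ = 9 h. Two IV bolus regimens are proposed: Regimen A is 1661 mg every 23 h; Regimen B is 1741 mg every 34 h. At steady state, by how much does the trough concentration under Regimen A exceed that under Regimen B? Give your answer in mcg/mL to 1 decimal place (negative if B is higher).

1.5 mcg/mL

Regimen A: f = (1/2)^(23/9) ≈ 0.1701; Cmin,ss = (1661/140)·f/(1−f) ≈ 2.432 mcg/mL.
Regimen B: f = (1/2)^(34/9) ≈ 0.0729; Cmin,ss = (1741/140)·f/(1−f) ≈ 0.978 mcg/mL.
Difference ≈ 2.432 − 0.978 ≈ 1.454 mcg/mL.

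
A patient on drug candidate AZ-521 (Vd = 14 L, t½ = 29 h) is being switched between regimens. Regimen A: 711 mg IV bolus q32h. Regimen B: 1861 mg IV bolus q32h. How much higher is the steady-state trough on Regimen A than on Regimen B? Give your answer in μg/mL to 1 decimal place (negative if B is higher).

Regimen A: f = (1/2)^(32/29) ≈ 0.4654; Cmin,ss = (711/14)·f/(1−f) ≈ 44.212 μg/mL.
Regimen B: f = (1/2)^(32/29) ≈ 0.4654; Cmin,ss = (1861/14)·f/(1−f) ≈ 115.722 μg/mL.
Difference ≈ 44.212 − 115.722 ≈ -71.510 μg/mL.

-71.5 μg/mL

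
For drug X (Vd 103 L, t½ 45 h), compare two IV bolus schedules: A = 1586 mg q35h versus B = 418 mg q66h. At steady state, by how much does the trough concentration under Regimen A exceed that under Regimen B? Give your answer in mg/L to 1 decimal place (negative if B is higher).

19.3 mg/L

Regimen A: f = (1/2)^(35/45) ≈ 0.5833; Cmin,ss = (1586/103)·f/(1−f) ≈ 21.554 mg/L.
Regimen B: f = (1/2)^(66/45) ≈ 0.3618; Cmin,ss = (418/103)·f/(1−f) ≈ 2.301 mg/L.
Difference ≈ 21.554 − 2.301 ≈ 19.253 mg/L.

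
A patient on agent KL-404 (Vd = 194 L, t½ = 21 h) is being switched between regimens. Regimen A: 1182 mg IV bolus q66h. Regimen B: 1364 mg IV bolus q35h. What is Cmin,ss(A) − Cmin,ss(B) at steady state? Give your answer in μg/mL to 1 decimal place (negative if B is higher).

-2.5 μg/mL

Regimen A: f = (1/2)^(66/21) ≈ 0.1132; Cmin,ss = (1182/194)·f/(1−f) ≈ 0.778 μg/mL.
Regimen B: f = (1/2)^(35/21) ≈ 0.3150; Cmin,ss = (1364/194)·f/(1−f) ≈ 3.233 μg/mL.
Difference ≈ 0.778 − 3.233 ≈ -2.455 μg/mL.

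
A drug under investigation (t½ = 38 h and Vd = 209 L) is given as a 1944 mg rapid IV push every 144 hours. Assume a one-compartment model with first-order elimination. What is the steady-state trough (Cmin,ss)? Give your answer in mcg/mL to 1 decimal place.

τ/t½ = 144/38 ≈ 3.7895, so fraction remaining f = (1/2)^(144/38) ≈ 0.0723.
Each bolus raises the concentration by D/Vd = 1944/209 ≈ 9.301 mcg/mL.
Steady-state trough Cmin,ss = C₀·f/(1−f) ≈ 9.301 × 0.0723/0.9277 ≈ 0.725 mcg/mL.

0.7 mcg/mL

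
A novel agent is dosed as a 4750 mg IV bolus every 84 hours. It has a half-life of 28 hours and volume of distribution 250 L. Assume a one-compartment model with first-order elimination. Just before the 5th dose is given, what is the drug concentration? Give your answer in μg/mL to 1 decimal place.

2.7 μg/mL

f = (1/2)^(τ/t½) = (1/2)^(84/28) ≈ 0.1250.
C₀ = D/Vd = 4750/250 ≈ 19.000 μg/mL.
Before the 5th dose, 4 doses have been given. Superposition: Cmin = C₀·(f + f² + … + f^4).
≈ 19.000 × (0.1250 + 0.0156 + 0.0020 + 0.0002) ≈ 19.000 × 0.1428 ≈ 2.713 μg/mL.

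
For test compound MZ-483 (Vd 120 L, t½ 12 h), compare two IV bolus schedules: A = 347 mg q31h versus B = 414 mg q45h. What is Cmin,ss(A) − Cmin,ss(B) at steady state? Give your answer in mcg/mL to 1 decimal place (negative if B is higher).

0.3 mcg/mL

Regimen A: f = (1/2)^(31/12) ≈ 0.1669; Cmin,ss = (347/120)·f/(1−f) ≈ 0.579 mcg/mL.
Regimen B: f = (1/2)^(45/12) ≈ 0.0743; Cmin,ss = (414/120)·f/(1−f) ≈ 0.277 mcg/mL.
Difference ≈ 0.579 − 0.277 ≈ 0.302 mcg/mL.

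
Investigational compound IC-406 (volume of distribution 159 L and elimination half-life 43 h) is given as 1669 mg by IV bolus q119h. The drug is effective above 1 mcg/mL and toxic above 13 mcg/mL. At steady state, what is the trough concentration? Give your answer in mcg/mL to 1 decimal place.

τ/t½ = 119/43 ≈ 2.7674, so fraction remaining f = (1/2)^(119/43) ≈ 0.1469.
Each bolus raises the concentration by D/Vd = 1669/159 ≈ 10.497 mcg/mL.
Steady-state trough Cmin,ss = C₀·f/(1−f) ≈ 10.497 × 0.1469/0.8531 ≈ 1.808 mcg/mL.
Trough 1.8 mcg/mL vs MEC 1 mcg/mL: adequate.

1.8 mcg/mL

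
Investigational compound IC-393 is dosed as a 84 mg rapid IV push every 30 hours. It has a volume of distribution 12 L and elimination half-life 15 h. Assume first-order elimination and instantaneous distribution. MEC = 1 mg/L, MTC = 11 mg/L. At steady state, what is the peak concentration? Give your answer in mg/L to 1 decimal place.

τ = 30 h = 2 half-lives, so f = (1/2)^2 = 0.25.
Accumulation ratio R = 1/(1 − f) = 1/0.75 = 4/3.
Single-dose peak C₀ = D/Vd = 84/12 = 7 mg/L.
Steady-state peak Cmax,ss = C₀·R = 7 × 4/3 ≈ 9.333 mg/L.
Peak 9.3 mg/L vs MTC 11 mg/L: below toxic threshold.

9.3 mg/L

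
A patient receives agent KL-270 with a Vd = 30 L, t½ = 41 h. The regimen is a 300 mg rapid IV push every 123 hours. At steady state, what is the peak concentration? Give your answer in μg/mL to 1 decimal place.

11.4 μg/mL

τ = 123 h = 3 half-lives, so f = (1/2)^3 = 0.125.
Accumulation ratio R = 1/(1 − f) = 1/0.875 = 8/7.
Single-dose peak C₀ = D/Vd = 300/30 = 10 μg/mL.
Steady-state peak Cmax,ss = C₀·R = 10 × 8/7 ≈ 11.429 μg/mL.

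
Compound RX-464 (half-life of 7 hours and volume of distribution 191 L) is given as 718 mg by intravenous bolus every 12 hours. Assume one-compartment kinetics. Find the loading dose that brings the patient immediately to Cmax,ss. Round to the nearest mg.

f = (1/2)^(12/7) ≈ 0.304753; accumulation ratio R = 1/(1−f) ≈ 1.43834.
Loading dose to hit Cmax,ss on first dose: D_load = D_maint·R ≈ 718 × 1.43834 ≈ 1032.73 mg.

1033 mg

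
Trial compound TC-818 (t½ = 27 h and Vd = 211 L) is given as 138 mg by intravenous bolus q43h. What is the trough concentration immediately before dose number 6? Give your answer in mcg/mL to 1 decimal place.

0.3 mcg/mL

f = (1/2)^(τ/t½) = (1/2)^(43/27) ≈ 0.3316.
C₀ = D/Vd = 138/211 ≈ 0.654 mcg/mL.
Before the 6th dose, 5 doses have been given. Superposition: Cmin = C₀·(f + f² + … + f^5).
≈ 0.654 × (0.3316 + 0.1100 + 0.0365 + 0.0121 + 0.0040) ≈ 0.654 × 0.4942 ≈ 0.323 mcg/mL.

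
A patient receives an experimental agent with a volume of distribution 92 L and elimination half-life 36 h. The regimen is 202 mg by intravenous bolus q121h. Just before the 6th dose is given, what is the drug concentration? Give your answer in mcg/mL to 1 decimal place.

0.2 mcg/mL

f = (1/2)^(τ/t½) = (1/2)^(121/36) ≈ 0.0973.
C₀ = D/Vd = 202/92 ≈ 2.196 mcg/mL.
Before the 6th dose, 5 doses have been given. Superposition: Cmin = C₀·(f + f² + … + f^5).
≈ 2.196 × (0.0973 + 0.0095 + 0.0009 + 0.0001 + 0.0000) ≈ 2.196 × 0.1078 ≈ 0.237 mcg/mL.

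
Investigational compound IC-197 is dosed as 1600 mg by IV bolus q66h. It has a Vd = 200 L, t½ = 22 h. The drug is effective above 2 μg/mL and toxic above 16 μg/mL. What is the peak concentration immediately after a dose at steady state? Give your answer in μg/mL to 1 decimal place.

The dosing interval is 3 half-lives, so f = 2^(−3) = 0.125.
At steady state, R = 1/(1 − 0.125) = 8/7.
Single-dose peak C₀ = D/Vd = 1600/200 = 8 μg/mL.
Steady-state peak Cmax,ss = C₀·R = 8 × 8/7 ≈ 9.143 μg/mL.
Peak 9.1 μg/mL vs MTC 16 μg/mL: below toxic threshold.

9.1 μg/mL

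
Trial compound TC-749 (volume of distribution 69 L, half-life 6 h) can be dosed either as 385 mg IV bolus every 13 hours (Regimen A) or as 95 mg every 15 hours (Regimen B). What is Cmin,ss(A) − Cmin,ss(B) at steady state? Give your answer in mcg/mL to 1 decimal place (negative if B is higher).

Regimen A: f = (1/2)^(13/6) ≈ 0.2227; Cmin,ss = (385/69)·f/(1−f) ≈ 1.599 mcg/mL.
Regimen B: f = (1/2)^(15/6) ≈ 0.1768; Cmin,ss = (95/69)·f/(1−f) ≈ 0.296 mcg/mL.
Difference ≈ 1.599 − 0.296 ≈ 1.303 mcg/mL.

1.3 mcg/mL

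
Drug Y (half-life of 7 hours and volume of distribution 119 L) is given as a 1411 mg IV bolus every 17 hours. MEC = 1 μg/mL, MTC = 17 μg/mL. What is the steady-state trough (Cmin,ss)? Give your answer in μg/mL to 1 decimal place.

2.7 μg/mL

τ/t½ = 17/7 ≈ 2.4286, so fraction remaining f = (1/2)^(17/7) ≈ 0.1857.
Each bolus raises the concentration by D/Vd = 1411/119 ≈ 11.857 μg/mL.
Steady-state trough Cmin,ss = C₀·f/(1−f) ≈ 11.857 × 0.1857/0.8143 ≈ 2.704 μg/mL.
Trough 2.7 μg/mL vs MEC 1 μg/mL: adequate.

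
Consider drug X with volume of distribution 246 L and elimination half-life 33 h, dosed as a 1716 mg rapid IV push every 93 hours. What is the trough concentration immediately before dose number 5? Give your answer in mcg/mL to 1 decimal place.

1.2 mcg/mL

f = (1/2)^(τ/t½) = (1/2)^(93/33) ≈ 0.1418.
C₀ = D/Vd = 1716/246 ≈ 6.976 mcg/mL.
Before the 5th dose, 4 doses have been given. Superposition: Cmin = C₀·(f + f² + … + f^4).
≈ 6.976 × (0.1418 + 0.0201 + 0.0029 + 0.0004) ≈ 6.976 × 0.1652 ≈ 1.152 mcg/mL.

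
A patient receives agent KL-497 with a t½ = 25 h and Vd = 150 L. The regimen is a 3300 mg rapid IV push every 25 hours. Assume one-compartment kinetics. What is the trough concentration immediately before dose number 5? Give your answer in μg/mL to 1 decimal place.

20.6 μg/mL

f = (1/2)^(τ/t½) = (1/2)^(25/25) ≈ 0.5000.
C₀ = D/Vd = 3300/150 ≈ 22.000 μg/mL.
Before the 5th dose, 4 doses have been given. Superposition: Cmin = C₀·(f + f² + … + f^4).
≈ 22.000 × (0.5000 + 0.2500 + 0.1250 + 0.0625) ≈ 22.000 × 0.9375 ≈ 20.625 μg/mL.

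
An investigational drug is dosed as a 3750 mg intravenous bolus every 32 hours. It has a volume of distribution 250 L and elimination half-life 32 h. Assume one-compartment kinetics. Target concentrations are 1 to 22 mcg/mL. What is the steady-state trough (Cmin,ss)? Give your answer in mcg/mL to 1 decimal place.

τ = 32 h = 1 half-life, so f = (1/2)^1 = 0.5.
Accumulation ratio R = 1/(1 − f) = 1/0.5 = 2/1.
Single-dose peak C₀ = D/Vd = 3750/250 = 15 mcg/mL.
Steady-state peak Cmax,ss = C₀·R = 15 × 2/1 ≈ 30.000 mcg/mL.
Steady-state trough Cmin,ss = Cmax,ss·f ≈ 30.000 × 0.5 ≈ 15.000 mcg/mL.
Trough 15.0 mcg/mL vs MEC 1 mcg/mL: adequate.

15.0 mcg/mL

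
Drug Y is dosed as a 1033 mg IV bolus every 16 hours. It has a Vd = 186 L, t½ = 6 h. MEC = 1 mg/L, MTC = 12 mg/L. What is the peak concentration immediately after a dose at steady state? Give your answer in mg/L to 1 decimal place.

k = ln2/t½ = ln2/6 ≈ 0.115525 h⁻¹; fraction remaining f = e^(−kτ) = e^(−0.115525×16) ≈ 0.1575.
At steady state, accumulation factor R = 1/(1 − e^(−kτ)) ≈ 1.1869.
Each bolus raises the concentration by D/Vd = 1033/186 ≈ 5.554 mg/L.
Steady-state peak Cmax,ss = C₀·R ≈ 5.554 × 1.1869 ≈ 6.592 mg/L.
Peak 6.6 mg/L vs MTC 12 mg/L: below toxic threshold.

6.6 mg/L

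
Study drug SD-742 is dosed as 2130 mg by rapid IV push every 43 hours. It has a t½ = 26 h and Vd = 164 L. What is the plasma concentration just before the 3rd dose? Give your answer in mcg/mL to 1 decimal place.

5.4 mcg/mL

f = (1/2)^(τ/t½) = (1/2)^(43/26) ≈ 0.3178.
C₀ = D/Vd = 2130/164 ≈ 12.988 mcg/mL.
Before the 3rd dose, 2 doses have been given. Superposition: Cmin = C₀·(f + f²).
≈ 12.988 × (0.3178 + 0.1010) ≈ 12.988 × 0.4188 ≈ 5.439 mcg/mL.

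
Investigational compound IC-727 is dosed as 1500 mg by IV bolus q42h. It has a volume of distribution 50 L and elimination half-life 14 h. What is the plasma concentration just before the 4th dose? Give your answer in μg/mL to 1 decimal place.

f = (1/2)^(τ/t½) = (1/2)^(42/14) ≈ 0.1250.
C₀ = D/Vd = 1500/50 ≈ 30.000 μg/mL.
Before the 4th dose, 3 doses have been given. Superposition: Cmin = C₀·(f + f² + … + f^3).
≈ 30.000 × (0.1250 + 0.0156 + 0.0020) ≈ 30.000 × 0.1426 ≈ 4.278 μg/mL.

4.3 μg/mL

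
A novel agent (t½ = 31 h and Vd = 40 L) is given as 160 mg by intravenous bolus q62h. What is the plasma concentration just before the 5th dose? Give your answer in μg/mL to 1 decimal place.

1.3 μg/mL

f = (1/2)^(τ/t½) = (1/2)^(62/31) ≈ 0.2500.
C₀ = D/Vd = 160/40 ≈ 4.000 μg/mL.
Before the 5th dose, 4 doses have been given. Superposition: Cmin = C₀·(f + f² + … + f^4).
≈ 4.000 × (0.2500 + 0.0625 + 0.0156 + 0.0039) ≈ 4.000 × 0.3320 ≈ 1.328 μg/mL.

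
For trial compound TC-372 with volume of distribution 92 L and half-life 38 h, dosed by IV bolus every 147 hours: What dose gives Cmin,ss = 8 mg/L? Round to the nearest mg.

τ/t½ = 147/38 ≈ 3.8684, so f = (1/2)^(147/38) ≈ 0.068468.
Cmin,ss = (D/Vd)·f/(1−f), so D = Cmin,ss·Vd·(1−f)/f.
D = 8 × 92 × (1−f)/f ≈ 8 × 92 × 13.60536 ≈ 10013.54 mg.

10014 mg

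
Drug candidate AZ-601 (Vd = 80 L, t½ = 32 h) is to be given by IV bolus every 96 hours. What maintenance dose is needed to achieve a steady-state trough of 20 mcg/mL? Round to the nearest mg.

τ/t½ = 96/32 ≈ 3, so f = (1/2)^(96/32) ≈ 0.125000.
Cmin,ss = (D/Vd)·f/(1−f), so D = Cmin,ss·Vd·(1−f)/f.
D = 20 × 80 × (1−f)/f ≈ 20 × 80 × 7.00000 ≈ 11200.00 mg.

11200 mg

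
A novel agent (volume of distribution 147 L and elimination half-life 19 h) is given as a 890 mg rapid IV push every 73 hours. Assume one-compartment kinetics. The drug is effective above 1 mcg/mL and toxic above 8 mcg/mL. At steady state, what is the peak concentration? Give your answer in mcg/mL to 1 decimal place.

Over one 73-h interval, 73/19 ≈ 3.8421 half-lives elapse, leaving f ≈ 0.0697 of each dose.
At steady state, accumulation factor R = 1/(1 − e^(−kτ)) ≈ 1.0749.
Single-dose peak C₀ = D/Vd = 890/147 ≈ 6.054 mcg/mL.
Cmax,ss = C₀/(1 − f) ≈ 6.054/0.9303 ≈ 6.508 mcg/mL.
Peak 6.5 mcg/mL vs MTC 8 mcg/mL: below toxic threshold.

6.5 mcg/mL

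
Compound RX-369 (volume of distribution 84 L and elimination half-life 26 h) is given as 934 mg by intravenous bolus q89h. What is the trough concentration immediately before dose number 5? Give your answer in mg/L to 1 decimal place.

f = (1/2)^(τ/t½) = (1/2)^(89/26) ≈ 0.0932.
C₀ = D/Vd = 934/84 ≈ 11.119 mg/L.
Before the 5th dose, 4 doses have been given. Superposition: Cmin = C₀·(f + f² + … + f^4).
≈ 11.119 × (0.0932 + 0.0087 + 0.0008 + 0.0001) ≈ 11.119 × 0.1028 ≈ 1.143 mg/L.

1.1 mg/L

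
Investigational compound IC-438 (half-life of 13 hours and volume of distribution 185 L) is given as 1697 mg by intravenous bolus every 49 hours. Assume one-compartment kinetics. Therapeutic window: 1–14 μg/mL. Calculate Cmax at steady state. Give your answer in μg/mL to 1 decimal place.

9.9 μg/mL

Over one 49-h interval, 49/13 ≈ 3.7692 half-lives elapse, leaving f ≈ 0.0733 of each dose.
At steady state, accumulation factor R = 1/(1 − e^(−kτ)) ≈ 1.0791.
Each bolus raises the concentration by D/Vd = 1697/185 ≈ 9.173 μg/mL.
Steady-state peak Cmax,ss = C₀·R ≈ 9.173 × 1.0791 ≈ 9.899 μg/mL.
Peak 9.9 μg/mL vs MTC 14 μg/mL: below toxic threshold.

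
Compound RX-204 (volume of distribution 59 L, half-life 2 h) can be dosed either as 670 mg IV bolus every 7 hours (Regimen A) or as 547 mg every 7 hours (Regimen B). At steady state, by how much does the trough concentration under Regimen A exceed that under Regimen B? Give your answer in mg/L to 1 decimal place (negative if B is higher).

Regimen A: f = (1/2)^(7/2) ≈ 0.0884; Cmin,ss = (670/59)·f/(1−f) ≈ 1.101 mg/L.
Regimen B: f = (1/2)^(7/2) ≈ 0.0884; Cmin,ss = (547/59)·f/(1−f) ≈ 0.899 mg/L.
Difference ≈ 1.101 − 0.899 ≈ 0.202 mg/L.

0.2 mg/L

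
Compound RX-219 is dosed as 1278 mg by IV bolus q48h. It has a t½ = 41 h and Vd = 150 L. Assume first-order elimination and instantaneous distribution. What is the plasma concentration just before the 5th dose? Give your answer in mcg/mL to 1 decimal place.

6.5 mcg/mL

f = (1/2)^(τ/t½) = (1/2)^(48/41) ≈ 0.4442.
C₀ = D/Vd = 1278/150 ≈ 8.520 mcg/mL.
Before the 5th dose, 4 doses have been given. Superposition: Cmin = C₀·(f + f² + … + f^4).
≈ 8.520 × (0.4442 + 0.1973 + 0.0876 + 0.0389) ≈ 8.520 × 0.7680 ≈ 6.543 mcg/mL.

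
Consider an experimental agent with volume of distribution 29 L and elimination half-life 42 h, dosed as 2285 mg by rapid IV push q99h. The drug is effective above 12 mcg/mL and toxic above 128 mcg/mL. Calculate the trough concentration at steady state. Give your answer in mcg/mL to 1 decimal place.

19.1 mcg/mL

Over one 99-h interval, 99/42 ≈ 2.3571 half-lives elapse, leaving f ≈ 0.1952 of each dose.
Accumulation ratio R = 1/(1 − f) ≈ 1/0.8048 ≈ 1.2425.
Each bolus raises the concentration by D/Vd = 2285/29 ≈ 78.793 mcg/mL.
Steady-state peak Cmax,ss = C₀·R ≈ 78.793 × 1.2425 ≈ 97.900 mcg/mL.
One interval later, Cmin,ss = Cmax,ss·e^(−kτ) ≈ 97.900 × 0.1952 ≈ 19.110 mcg/mL.
Trough 19.1 mcg/mL vs MEC 12 mcg/mL: adequate.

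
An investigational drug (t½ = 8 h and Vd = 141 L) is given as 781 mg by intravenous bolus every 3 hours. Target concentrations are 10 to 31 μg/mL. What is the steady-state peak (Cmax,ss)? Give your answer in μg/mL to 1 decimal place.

24.2 μg/mL

τ/t½ = 3/8 ≈ 0.375, so fraction remaining f = (1/2)^(3/8) ≈ 0.7711.
Accumulation ratio R = 1/(1 − f) ≈ 1/0.2289 ≈ 4.3687.
Single-dose peak C₀ = D/Vd = 781/141 ≈ 5.539 μg/mL.
Steady-state peak Cmax,ss = C₀·R ≈ 5.539 × 4.3687 ≈ 24.198 μg/mL.
Peak 24.2 μg/mL vs MTC 31 μg/mL: below toxic threshold.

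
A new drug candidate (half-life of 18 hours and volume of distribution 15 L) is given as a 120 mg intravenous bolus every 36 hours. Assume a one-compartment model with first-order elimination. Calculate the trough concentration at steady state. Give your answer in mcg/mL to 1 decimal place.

2.7 mcg/mL

The dosing interval is 2 half-lives, so f = 2^(−2) = 0.25.
At steady state, R = 1/(1 − 0.25) = 4/3.
Single-dose peak C₀ = D/Vd = 120/15 = 8 mcg/mL.
Steady-state peak Cmax,ss = C₀·R = 8 × 4/3 ≈ 10.667 mcg/mL.
Steady-state trough Cmin,ss = Cmax,ss·f ≈ 10.667 × 0.25 ≈ 2.667 mcg/mL.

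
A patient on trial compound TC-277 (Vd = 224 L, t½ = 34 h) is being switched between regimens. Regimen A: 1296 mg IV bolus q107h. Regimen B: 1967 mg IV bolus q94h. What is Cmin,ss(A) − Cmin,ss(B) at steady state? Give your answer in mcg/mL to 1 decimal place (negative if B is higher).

-0.8 mcg/mL

Regimen A: f = (1/2)^(107/34) ≈ 0.1129; Cmin,ss = (1296/224)·f/(1−f) ≈ 0.736 mcg/mL.
Regimen B: f = (1/2)^(94/34) ≈ 0.1471; Cmin,ss = (1967/224)·f/(1−f) ≈ 1.515 mcg/mL.
Difference ≈ 0.736 − 1.515 ≈ -0.779 mcg/mL.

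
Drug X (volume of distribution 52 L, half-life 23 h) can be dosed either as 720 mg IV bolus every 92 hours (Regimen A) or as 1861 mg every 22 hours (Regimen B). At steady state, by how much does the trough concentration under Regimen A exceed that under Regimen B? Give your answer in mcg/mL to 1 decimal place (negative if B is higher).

Regimen A: f = (1/2)^(92/23) ≈ 0.0625; Cmin,ss = (720/52)·f/(1−f) ≈ 0.923 mcg/mL.
Regimen B: f = (1/2)^(22/23) ≈ 0.5153; Cmin,ss = (1861/52)·f/(1−f) ≈ 38.048 mcg/mL.
Difference ≈ 0.923 − 38.048 ≈ -37.125 mcg/mL.

-37.1 mcg/mL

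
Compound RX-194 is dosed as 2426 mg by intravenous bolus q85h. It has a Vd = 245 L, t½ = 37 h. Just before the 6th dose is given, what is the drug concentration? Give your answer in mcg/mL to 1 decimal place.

2.5 mcg/mL

f = (1/2)^(τ/t½) = (1/2)^(85/37) ≈ 0.2034.
C₀ = D/Vd = 2426/245 ≈ 9.902 mcg/mL.
Before the 6th dose, 5 doses have been given. Superposition: Cmin = C₀·(f + f² + … + f^5).
≈ 9.902 × (0.2034 + 0.0414 + 0.0084 + 0.0017 + 0.0003) ≈ 9.902 × 0.2552 ≈ 2.527 mcg/mL.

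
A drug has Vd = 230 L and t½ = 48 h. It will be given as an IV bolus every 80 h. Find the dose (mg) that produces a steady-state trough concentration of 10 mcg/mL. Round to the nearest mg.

τ/t½ = 80/48 ≈ 1.6667, so f = (1/2)^(80/48) ≈ 0.314980.
Cmin,ss = (D/Vd)·f/(1−f), so D = Cmin,ss·Vd·(1−f)/f.
D = 10 × 230 × (1−f)/f ≈ 10 × 230 × 2.17480 ≈ 5002.04 mg.

5002 mg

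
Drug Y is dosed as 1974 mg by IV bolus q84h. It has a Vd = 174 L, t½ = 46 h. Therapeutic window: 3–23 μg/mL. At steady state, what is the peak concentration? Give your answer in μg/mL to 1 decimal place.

15.8 μg/mL

Over one 84-h interval, 84/46 ≈ 1.8261 half-lives elapse, leaving f ≈ 0.2820 of each dose.
Accumulation ratio R = 1/(1 − f) ≈ 1/0.7180 ≈ 1.3928.
Single-dose peak C₀ = D/Vd = 1974/174 ≈ 11.345 μg/mL.
Steady-state peak Cmax,ss = C₀·R ≈ 11.345 × 1.3928 ≈ 15.801 μg/mL.
Peak 15.8 μg/mL vs MTC 23 μg/mL: below toxic threshold.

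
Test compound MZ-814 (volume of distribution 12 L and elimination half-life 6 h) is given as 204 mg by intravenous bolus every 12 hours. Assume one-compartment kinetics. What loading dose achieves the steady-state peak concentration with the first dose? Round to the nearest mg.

f = (1/2)^(12/6) ≈ 0.250000; accumulation ratio R = 1/(1−f) ≈ 1.33333.
Loading dose to hit Cmax,ss on first dose: D_load = D_maint·R ≈ 204 × 1.33333 ≈ 272.00 mg.

272 mg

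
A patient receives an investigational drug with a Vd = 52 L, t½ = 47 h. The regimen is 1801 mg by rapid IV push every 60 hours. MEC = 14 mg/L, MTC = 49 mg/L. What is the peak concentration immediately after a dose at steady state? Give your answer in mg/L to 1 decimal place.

k = ln2/t½ = ln2/47 ≈ 0.014748 h⁻¹; fraction remaining f = e^(−kτ) = e^(−0.014748×60) ≈ 0.4128.
At steady state, accumulation factor R = 1/(1 − e^(−kτ)) ≈ 1.7030.
Each bolus raises the concentration by D/Vd = 1801/52 ≈ 34.635 mg/L.
Steady-state peak Cmax,ss = C₀·R ≈ 34.635 × 1.7030 ≈ 58.983 mg/L.
Peak 59.0 mg/L vs MTC 49 mg/L: exceeds toxic threshold.

59.0 mg/L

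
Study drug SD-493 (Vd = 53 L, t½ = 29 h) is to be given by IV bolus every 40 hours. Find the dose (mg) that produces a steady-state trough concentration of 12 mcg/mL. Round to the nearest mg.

τ/t½ = 40/29 ≈ 1.3793, so f = (1/2)^(40/29) ≈ 0.384403.
Cmin,ss = (D/Vd)·f/(1−f), so D = Cmin,ss·Vd·(1−f)/f.
D = 12 × 53 × (1−f)/f ≈ 12 × 53 × 1.60144 ≈ 1018.52 mg.

1019 mg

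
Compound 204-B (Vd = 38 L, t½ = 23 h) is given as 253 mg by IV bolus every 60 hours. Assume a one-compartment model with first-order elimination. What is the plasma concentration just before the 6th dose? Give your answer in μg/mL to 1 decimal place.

1.3 μg/mL

f = (1/2)^(τ/t½) = (1/2)^(60/23) ≈ 0.1639.
C₀ = D/Vd = 253/38 ≈ 6.658 μg/mL.
Before the 6th dose, 5 doses have been given. Superposition: Cmin = C₀·(f + f² + … + f^5).
≈ 6.658 × (0.1639 + 0.0269 + 0.0044 + 0.0007 + 0.0001) ≈ 6.658 × 0.1960 ≈ 1.305 μg/mL.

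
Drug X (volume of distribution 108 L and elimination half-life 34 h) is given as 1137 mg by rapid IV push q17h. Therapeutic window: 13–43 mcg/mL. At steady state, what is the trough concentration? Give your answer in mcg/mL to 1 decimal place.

25.4 mcg/mL

k = ln2/t½ = ln2/34 ≈ 0.020387 h⁻¹; fraction remaining f = e^(−kτ) = e^(−0.020387×17) ≈ 0.7071.
Each bolus raises the concentration by D/Vd = 1137/108 ≈ 10.528 mcg/mL.
Steady-state trough Cmin,ss = C₀·f/(1−f) ≈ 10.528 × 0.7071/0.2929 ≈ 25.416 mcg/mL.
Trough 25.4 mcg/mL vs MEC 13 mcg/mL: adequate.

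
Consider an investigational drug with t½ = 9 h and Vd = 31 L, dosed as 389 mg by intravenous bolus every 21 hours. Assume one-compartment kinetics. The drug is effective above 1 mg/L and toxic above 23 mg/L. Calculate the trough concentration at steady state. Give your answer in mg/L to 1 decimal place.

k = ln2/t½ = ln2/9 ≈ 0.077016 h⁻¹; fraction remaining f = e^(−kτ) = e^(−0.077016×21) ≈ 0.1984.
Each bolus raises the concentration by D/Vd = 389/31 ≈ 12.548 mg/L.
Steady-state trough Cmin,ss = C₀·f/(1−f) ≈ 12.548 × 0.1984/0.8016 ≈ 3.106 mg/L.
Trough 3.1 mg/L vs MEC 1 mg/L: adequate.

3.1 mg/L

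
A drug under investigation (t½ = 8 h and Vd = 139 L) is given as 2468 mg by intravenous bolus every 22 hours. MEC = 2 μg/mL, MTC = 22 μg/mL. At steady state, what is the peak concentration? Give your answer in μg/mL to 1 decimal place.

20.9 μg/mL

τ/t½ = 22/8 ≈ 2.75, so fraction remaining f = (1/2)^(22/8) ≈ 0.1487.
At steady state, accumulation factor R = 1/(1 − e^(−kτ)) ≈ 1.1747.
Single-dose peak C₀ = D/Vd = 2468/139 ≈ 17.755 μg/mL.
Steady-state peak Cmax,ss = C₀·R ≈ 17.755 × 1.1747 ≈ 20.857 μg/mL.
Peak 20.9 μg/mL vs MTC 22 μg/mL: below toxic threshold.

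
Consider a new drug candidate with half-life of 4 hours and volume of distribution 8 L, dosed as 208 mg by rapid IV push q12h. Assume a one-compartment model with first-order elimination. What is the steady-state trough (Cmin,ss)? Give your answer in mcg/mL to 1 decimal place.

τ = 12 h = 3 half-lives, so f = (1/2)^3 = 0.125.
Accumulation ratio R = 1/(1 − f) = 1/0.875 = 8/7.
Single-dose peak C₀ = D/Vd = 208/8 = 26 mcg/mL.
Steady-state peak Cmax,ss = C₀·R = 26 × 8/7 ≈ 29.714 mcg/mL.
Steady-state trough Cmin,ss = Cmax,ss·f ≈ 29.714 × 0.125 ≈ 3.714 mcg/mL.

3.7 mcg/mL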